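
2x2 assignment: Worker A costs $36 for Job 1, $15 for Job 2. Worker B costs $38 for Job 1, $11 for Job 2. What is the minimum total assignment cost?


Option 1: A->1 + B->2 = $36 + $11 = $47
Option 2: A->2 + B->1 = $15 + $38 = $53
Min cost = min($47, $53) = $47

$47


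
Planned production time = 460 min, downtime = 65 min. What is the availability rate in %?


Formula: Availability = (Planned Time - Downtime) / Planned Time * 100
Uptime = 460 - 65 = 395 min
Availability = 395 / 460 * 100 = 85.9%

85.9%


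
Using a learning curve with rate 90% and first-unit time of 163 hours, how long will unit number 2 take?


Formula: T_n = T_1 * (learning_rate)^(log2(n)) where learning_rate = rate/100
Doublings = log2(2) = 1
T_n = 163 * 0.9^1
T_n = 163 * 0.9 = 146.7 hours

146.7 hours


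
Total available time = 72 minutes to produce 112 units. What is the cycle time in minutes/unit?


Formula: CT = Available Time / Number of Units
CT = 72 min / 112 units
CT = 0.64 min/unit

0.64 min/unit


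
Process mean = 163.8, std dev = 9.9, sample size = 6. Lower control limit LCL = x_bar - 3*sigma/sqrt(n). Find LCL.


LCL = 163.8 - 3 * 9.9 / sqrt(6)

151.68


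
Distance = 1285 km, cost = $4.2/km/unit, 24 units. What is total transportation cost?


TC = dist * cost * units = 1285 * 4.2 * 24 = $129528.00

$129528.00


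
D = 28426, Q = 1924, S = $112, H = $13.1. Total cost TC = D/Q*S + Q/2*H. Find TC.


TC = 28426/1924 * 112 + 1924/2 * 13.1

$14256.94


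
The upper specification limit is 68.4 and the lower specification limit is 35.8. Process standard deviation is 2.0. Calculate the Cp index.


Cp = (68.4 - 35.8) / (6 * 2.0)

2.72


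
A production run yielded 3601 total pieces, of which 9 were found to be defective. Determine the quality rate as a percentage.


Formula: Quality Rate = Good Pieces / Total Pieces * 100
Good pieces = 3601 - 9 = 3592
QR = 3592 / 3601 * 100 = 99.8%

99.8%


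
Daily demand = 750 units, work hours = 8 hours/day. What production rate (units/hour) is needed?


Formula: Production Rate = Daily Demand / Available Hours
Rate = 750 units/day / 8 hours/day
Rate = 93.8 units/hour

93.8 units/hour


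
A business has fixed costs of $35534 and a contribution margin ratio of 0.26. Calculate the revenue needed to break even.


Formula: BER = Fixed Costs / Contribution Margin Ratio
BER = $35534 / 0.26
BER = $136669.23 (to the nearest cent)

$136669.23


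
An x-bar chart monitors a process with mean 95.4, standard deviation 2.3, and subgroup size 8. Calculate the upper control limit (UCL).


UCL = 95.4 + 3 * 2.3 / sqrt(8)

97.84


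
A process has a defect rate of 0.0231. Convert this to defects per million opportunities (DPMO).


DPMO = defect_rate * 1000000 = 0.0231 * 1000000

23100


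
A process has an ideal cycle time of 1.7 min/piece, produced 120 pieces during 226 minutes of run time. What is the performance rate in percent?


Formula: Performance = (Ideal CT * Total Count) / Run Time * 100
Ideal output time = 1.7 * 120 = 204.0 min
Performance = 204.0 / 226 * 100 = 90.3%

90.3%


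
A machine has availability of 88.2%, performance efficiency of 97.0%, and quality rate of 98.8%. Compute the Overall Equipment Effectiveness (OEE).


Formula: OEE = Availability * Performance * Quality / 10000
A * P = 88.2% * 97.0% / 100 = 85.55%
OEE = 85.55% * 98.8% / 100 = 84.5%

84.5%


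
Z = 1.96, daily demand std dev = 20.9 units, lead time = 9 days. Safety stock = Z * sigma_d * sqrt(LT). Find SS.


Formula: SS = z * sigma_d * sqrt(LT)
sqrt(LT) = sqrt(9) = 3.0
SS = 1.96 * 20.9 * 3.0
SS = 122.9 units

122.9 units


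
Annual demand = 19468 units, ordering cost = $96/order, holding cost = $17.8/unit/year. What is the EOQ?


Formula: EOQ = sqrt(2 * D * S / H)
Numerator: 2 * 19468 * 96 = 3737856
2DS/H = 3737856 / 17.8 = 209991.9
EOQ = sqrt(209991.9) = 458.2 units

458.2 units


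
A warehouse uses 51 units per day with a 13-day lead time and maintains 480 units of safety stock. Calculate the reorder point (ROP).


Formula: ROP = (Daily Demand * Lead Time) + Safety Stock
Demand during lead time = 51 * 13 = 663 units
ROP = 663 + 480 = 1143 units

1143 units


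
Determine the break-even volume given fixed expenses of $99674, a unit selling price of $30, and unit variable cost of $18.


Formula: BEQ = Fixed Costs / (Price - Variable Cost)
Contribution margin = $30 - $18 = $12/unit
BEQ = ceil($99674 / $12/unit) = ceil(8306.17) = 8307 units

8307 units


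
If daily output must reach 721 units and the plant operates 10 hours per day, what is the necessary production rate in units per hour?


Formula: Production Rate = Daily Demand / Available Hours
Rate = 721 units/day / 10 hours/day
Rate = 72.1 units/hour

72.1 units/hour


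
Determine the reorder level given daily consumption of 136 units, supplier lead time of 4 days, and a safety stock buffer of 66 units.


Formula: ROP = (Daily Demand * Lead Time) + Safety Stock
Demand during lead time = 136 * 4 = 544 units
ROP = 544 + 66 = 610 units

610 units


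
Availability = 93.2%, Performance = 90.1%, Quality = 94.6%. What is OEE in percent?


Formula: OEE = Availability * Performance * Quality / 10000
A * P = 93.2% * 90.1% / 100 = 83.97%
OEE = 83.97% * 94.6% / 100 = 79.4%

79.4%


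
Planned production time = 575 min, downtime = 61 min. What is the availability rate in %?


Formula: Availability = (Planned Time - Downtime) / Planned Time * 100
Uptime = 575 - 61 = 514 min
Availability = 514 / 575 * 100 = 89.4%

89.4%


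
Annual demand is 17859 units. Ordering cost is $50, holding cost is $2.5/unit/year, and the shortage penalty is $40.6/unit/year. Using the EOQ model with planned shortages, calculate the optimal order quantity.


Formula: EOQ* = sqrt(2DS/H) * sqrt((H+P)/P)
Base EOQ = sqrt(2*17859*50/2.5) = 845.2 units
Correction = sqrt((2.5+40.6)/40.6) = 1.03033
EOQ* = 845.2 * 1.03033 = 870.8 units

870.8 units


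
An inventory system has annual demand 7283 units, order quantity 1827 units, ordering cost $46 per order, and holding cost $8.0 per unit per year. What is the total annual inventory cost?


TC = 7283/1827 * 46 + 1827/2 * 8.0

$7491.37


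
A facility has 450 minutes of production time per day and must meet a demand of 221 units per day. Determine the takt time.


Formula: Takt Time = Available Production Time / Customer Demand
Takt = 450 min/day / 221 units/day
Takt = 2.04 min/unit

2.04 min/unit


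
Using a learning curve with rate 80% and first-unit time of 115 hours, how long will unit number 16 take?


Formula: T_n = T_1 * (learning_rate)^(log2(n)) where learning_rate = rate/100
Doublings = log2(16) = 4
T_n = 115 * 0.8^4
T_n = 115 * 0.4096 = 47.1 hours

47.1 hours


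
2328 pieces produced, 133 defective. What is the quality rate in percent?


Formula: Quality Rate = Good Pieces / Total Pieces * 100
Good pieces = 2328 - 133 = 2195
QR = 2195 / 2328 * 100 = 94.3%

94.3%


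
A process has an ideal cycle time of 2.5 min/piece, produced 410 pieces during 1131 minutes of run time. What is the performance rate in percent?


Formula: Performance = (Ideal CT * Total Count) / Run Time * 100
Ideal output time = 2.5 * 410 = 1025.0 min
Performance = 1025.0 / 1131 * 100 = 90.6%

90.6%


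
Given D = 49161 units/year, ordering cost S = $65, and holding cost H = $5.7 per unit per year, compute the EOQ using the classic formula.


Formula: EOQ = sqrt(2 * D * S / H)
Numerator: 2 * 49161 * 65 = 6390930
2DS/H = 6390930 / 5.7 = 1121215.8
EOQ = sqrt(1121215.8) = 1058.9 units

1058.9 units


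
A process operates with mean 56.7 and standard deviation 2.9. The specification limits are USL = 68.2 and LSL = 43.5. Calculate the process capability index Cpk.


Cpu = (68.2 - 56.7) / (3 * 2.9) = 1.32
Cpl = (56.7 - 43.5) / (3 * 2.9) = 1.52
Cpk = min(1.32, 1.52) = 1.32

1.32


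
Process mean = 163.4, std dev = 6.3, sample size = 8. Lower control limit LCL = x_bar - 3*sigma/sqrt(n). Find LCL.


LCL = 163.4 - 3 * 6.3 / sqrt(8)

156.72


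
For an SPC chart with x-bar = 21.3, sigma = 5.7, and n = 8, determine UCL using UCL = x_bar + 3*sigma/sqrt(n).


UCL = 21.3 + 3 * 5.7 / sqrt(8)

27.35


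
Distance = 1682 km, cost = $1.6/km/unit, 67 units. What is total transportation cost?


TC = dist * cost * units = 1682 * 1.6 * 67 = $180310.40

$180310.40


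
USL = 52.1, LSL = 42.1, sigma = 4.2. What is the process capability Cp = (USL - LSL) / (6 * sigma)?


Cp = (52.1 - 42.1) / (6 * 4.2)

0.4


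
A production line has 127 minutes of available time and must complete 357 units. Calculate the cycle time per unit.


Formula: CT = Available Time / Number of Units
CT = 127 min / 357 units
CT = 0.36 min/unit

0.36 min/unit


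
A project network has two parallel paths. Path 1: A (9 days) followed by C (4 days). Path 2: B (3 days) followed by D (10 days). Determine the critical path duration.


Path 1 = 9 + 4 = 13 days
Path 2 = 3 + 10 = 13 days
Duration = max(13, 13) = 13 days

13 days


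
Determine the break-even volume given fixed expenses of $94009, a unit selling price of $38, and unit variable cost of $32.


Formula: BEQ = Fixed Costs / (Price - Variable Cost)
Contribution margin = $38 - $32 = $6/unit
BEQ = ceil($94009 / $6/unit) = ceil(15668.17) = 15669 units

15669 units


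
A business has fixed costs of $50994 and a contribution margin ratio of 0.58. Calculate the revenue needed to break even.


Formula: BER = Fixed Costs / Contribution Margin Ratio
BER = $50994 / 0.58
BER = $87920.69 (to the nearest cent)

$87920.69


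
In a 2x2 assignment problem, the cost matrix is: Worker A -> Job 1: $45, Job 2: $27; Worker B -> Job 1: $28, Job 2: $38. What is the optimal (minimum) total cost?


Option 1: A->1 + B->2 = $45 + $38 = $83
Option 2: A->2 + B->1 = $27 + $28 = $55
Min cost = min($83, $55) = $55

$55


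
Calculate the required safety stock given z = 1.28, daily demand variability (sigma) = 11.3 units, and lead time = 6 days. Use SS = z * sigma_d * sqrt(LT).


Formula: SS = z * sigma_d * sqrt(LT)
sqrt(LT) = sqrt(6) = 2.4495
SS = 1.28 * 11.3 * 2.4495
SS = 35.4 units

35.4 units


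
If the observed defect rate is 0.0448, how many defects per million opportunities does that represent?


DPMO = defect_rate * 1000000 = 0.0448 * 1000000

44800


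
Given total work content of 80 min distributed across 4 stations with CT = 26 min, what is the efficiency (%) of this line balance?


Formula: Efficiency = Sum of Task Times / (N_stations * CT) * 100
Total station capacity = 4 stations * 26 min = 104 min
Efficiency = 80 / 104 * 100 = 76.9%

76.9%


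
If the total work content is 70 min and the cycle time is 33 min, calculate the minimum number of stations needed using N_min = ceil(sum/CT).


Formula: N_min = ceil(Sum of Task Times / Cycle Time)
N_min = ceil(70 min / 33 min) = ceil(2.1212)
N_min = 3 stations

3


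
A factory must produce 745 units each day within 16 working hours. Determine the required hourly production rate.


Formula: Production Rate = Daily Demand / Available Hours
Rate = 745 units/day / 16 hours/day
Rate = 46.6 units/hour

46.6 units/hour


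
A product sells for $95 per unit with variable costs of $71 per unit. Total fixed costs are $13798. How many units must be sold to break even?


Formula: BEQ = Fixed Costs / (Price - Variable Cost)
Contribution margin = $95 - $71 = $24/unit
BEQ = ceil($13798 / $24/unit) = ceil(574.92) = 575 units

575 units


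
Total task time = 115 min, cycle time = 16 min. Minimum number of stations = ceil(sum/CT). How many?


Formula: N_min = ceil(Sum of Task Times / Cycle Time)
N_min = ceil(115 min / 16 min) = ceil(7.1875)
N_min = 8 stations

8


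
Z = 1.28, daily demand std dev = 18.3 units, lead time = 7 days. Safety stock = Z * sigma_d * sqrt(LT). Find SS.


Formula: SS = z * sigma_d * sqrt(LT)
sqrt(LT) = sqrt(7) = 2.6458
SS = 1.28 * 18.3 * 2.6458
SS = 62.0 units

62.0 units


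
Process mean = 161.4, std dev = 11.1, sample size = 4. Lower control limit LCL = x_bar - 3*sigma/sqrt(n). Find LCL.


LCL = 161.4 - 3 * 11.1 / sqrt(4)

144.75


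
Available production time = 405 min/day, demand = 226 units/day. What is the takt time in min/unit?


Formula: Takt Time = Available Production Time / Customer Demand
Takt = 405 min/day / 226 units/day
Takt = 1.79 min/unit

1.79 min/unit


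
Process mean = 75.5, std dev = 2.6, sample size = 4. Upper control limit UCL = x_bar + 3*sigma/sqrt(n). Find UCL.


UCL = 75.5 + 3 * 2.6 / sqrt(4)

79.4


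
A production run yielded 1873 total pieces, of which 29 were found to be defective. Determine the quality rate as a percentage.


Formula: Quality Rate = Good Pieces / Total Pieces * 100
Good pieces = 1873 - 29 = 1844
QR = 1844 / 1873 * 100 = 98.5%

98.5%


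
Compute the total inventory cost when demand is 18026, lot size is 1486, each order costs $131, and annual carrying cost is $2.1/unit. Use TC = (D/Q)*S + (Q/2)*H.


TC = 18026/1486 * 131 + 1486/2 * 2.1

$3149.40


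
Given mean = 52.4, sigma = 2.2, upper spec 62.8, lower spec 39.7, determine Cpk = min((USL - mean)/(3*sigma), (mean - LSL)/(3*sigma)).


Cpu = (62.8 - 52.4) / (3 * 2.2) = 1.58
Cpl = (52.4 - 39.7) / (3 * 2.2) = 1.92
Cpk = min(1.58, 1.92) = 1.58

1.58


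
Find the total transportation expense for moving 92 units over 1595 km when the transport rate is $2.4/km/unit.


TC = dist * cost * units = 1595 * 2.4 * 92 = $352176.00

$352176.00


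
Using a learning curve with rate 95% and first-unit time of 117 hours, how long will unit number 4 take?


Formula: T_n = T_1 * (learning_rate)^(log2(n)) where learning_rate = rate/100
Doublings = log2(4) = 2
T_n = 117 * 0.95^2
T_n = 117 * 0.9025 = 105.6 hours

105.6 hours


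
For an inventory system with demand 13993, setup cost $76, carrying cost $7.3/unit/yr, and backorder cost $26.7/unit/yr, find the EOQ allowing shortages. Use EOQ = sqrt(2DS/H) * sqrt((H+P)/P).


Formula: EOQ* = sqrt(2DS/H) * sqrt((H+P)/P)
Base EOQ = sqrt(2*13993*76/7.3) = 539.78 units
Correction = sqrt((7.3+26.7)/26.7) = 1.12845
EOQ* = 539.78 * 1.12845 = 609.1 units

609.1 units


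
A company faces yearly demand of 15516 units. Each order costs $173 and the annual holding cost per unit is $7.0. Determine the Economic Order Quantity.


Formula: EOQ = sqrt(2 * D * S / H)
Numerator: 2 * 15516 * 173 = 5368536
2DS/H = 5368536 / 7.0 = 766933.7
EOQ = sqrt(766933.7) = 875.7 units

875.7 units


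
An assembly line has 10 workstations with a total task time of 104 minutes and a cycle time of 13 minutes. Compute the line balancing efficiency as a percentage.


Formula: Efficiency = Sum of Task Times / (N_stations * CT) * 100
Total station capacity = 10 stations * 13 min = 130 min
Efficiency = 104 / 130 * 100 = 80.0%

80.0%


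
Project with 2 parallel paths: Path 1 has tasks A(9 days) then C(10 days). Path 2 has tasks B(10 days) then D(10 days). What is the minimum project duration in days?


Path 1 = 9 + 10 = 19 days
Path 2 = 10 + 10 = 20 days
Duration = max(19, 20) = 20 days

20 days


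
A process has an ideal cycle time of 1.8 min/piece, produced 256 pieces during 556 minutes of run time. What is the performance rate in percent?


Formula: Performance = (Ideal CT * Total Count) / Run Time * 100
Ideal output time = 1.8 * 256 = 460.8 min
Performance = 460.8 / 556 * 100 = 82.9%

82.9%


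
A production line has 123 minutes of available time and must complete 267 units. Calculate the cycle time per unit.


Formula: CT = Available Time / Number of Units
CT = 123 min / 267 units
CT = 0.46 min/unit

0.46 min/unit


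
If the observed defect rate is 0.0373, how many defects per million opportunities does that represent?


DPMO = defect_rate * 1000000 = 0.0373 * 1000000

37300


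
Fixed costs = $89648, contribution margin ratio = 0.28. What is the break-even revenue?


Formula: BER = Fixed Costs / Contribution Margin Ratio
BER = $89648 / 0.28
BER = $320171.43 (to the nearest cent)

$320171.43


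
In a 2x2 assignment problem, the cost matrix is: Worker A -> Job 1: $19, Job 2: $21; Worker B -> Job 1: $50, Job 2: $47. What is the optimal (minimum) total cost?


Option 1: A->1 + B->2 = $19 + $47 = $66
Option 2: A->2 + B->1 = $21 + $50 = $71
Min cost = min($66, $71) = $66

$66


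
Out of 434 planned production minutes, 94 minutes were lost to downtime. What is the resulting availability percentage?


Formula: Availability = (Planned Time - Downtime) / Planned Time * 100
Uptime = 434 - 94 = 340 min
Availability = 340 / 434 * 100 = 78.3%

78.3%


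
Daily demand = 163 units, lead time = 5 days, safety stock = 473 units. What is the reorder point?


Formula: ROP = (Daily Demand * Lead Time) + Safety Stock
Demand during lead time = 163 * 5 = 815 units
ROP = 815 + 473 = 1288 units

1288 units


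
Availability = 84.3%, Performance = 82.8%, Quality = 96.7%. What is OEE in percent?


Formula: OEE = Availability * Performance * Quality / 10000
A * P = 84.3% * 82.8% / 100 = 69.8%
OEE = 69.8% * 96.7% / 100 = 67.5%

67.5%


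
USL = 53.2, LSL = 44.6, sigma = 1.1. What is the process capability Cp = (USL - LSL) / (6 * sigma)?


Cp = (53.2 - 44.6) / (6 * 1.1)

1.3


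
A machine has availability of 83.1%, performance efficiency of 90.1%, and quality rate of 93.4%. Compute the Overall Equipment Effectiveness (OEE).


Formula: OEE = Availability * Performance * Quality / 10000
A * P = 83.1% * 90.1% / 100 = 74.87%
OEE = 74.87% * 93.4% / 100 = 69.9%

69.9%


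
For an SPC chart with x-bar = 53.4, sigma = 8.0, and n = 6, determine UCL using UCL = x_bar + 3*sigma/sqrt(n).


UCL = 53.4 + 3 * 8.0 / sqrt(6)

63.2


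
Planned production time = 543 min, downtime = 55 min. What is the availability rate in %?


Formula: Availability = (Planned Time - Downtime) / Planned Time * 100
Uptime = 543 - 55 = 488 min
Availability = 488 / 543 * 100 = 89.9%

89.9%


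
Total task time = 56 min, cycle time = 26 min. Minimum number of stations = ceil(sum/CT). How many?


Formula: N_min = ceil(Sum of Task Times / Cycle Time)
N_min = ceil(56 min / 26 min) = ceil(2.1538)
N_min = 3 stations

3


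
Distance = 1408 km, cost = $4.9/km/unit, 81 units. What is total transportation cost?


TC = dist * cost * units = 1408 * 4.9 * 81 = $558835.20

$558835.20


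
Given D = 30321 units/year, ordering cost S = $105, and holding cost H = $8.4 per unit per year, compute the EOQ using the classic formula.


Formula: EOQ = sqrt(2 * D * S / H)
Numerator: 2 * 30321 * 105 = 6367410
2DS/H = 6367410 / 8.4 = 758025.0
EOQ = sqrt(758025.0) = 870.6 units

870.6 units


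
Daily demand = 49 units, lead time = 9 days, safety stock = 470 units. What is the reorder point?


Formula: ROP = (Daily Demand * Lead Time) + Safety Stock
Demand during lead time = 49 * 9 = 441 units
ROP = 441 + 470 = 911 units

911 units


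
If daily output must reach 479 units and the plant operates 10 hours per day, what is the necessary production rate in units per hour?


Formula: Production Rate = Daily Demand / Available Hours
Rate = 479 units/day / 10 hours/day
Rate = 47.9 units/hour

47.9 units/hour


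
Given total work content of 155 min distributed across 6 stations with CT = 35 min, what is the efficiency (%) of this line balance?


Formula: Efficiency = Sum of Task Times / (N_stations * CT) * 100
Total station capacity = 6 stations * 35 min = 210 min
Efficiency = 155 / 210 * 100 = 73.8%

73.8%


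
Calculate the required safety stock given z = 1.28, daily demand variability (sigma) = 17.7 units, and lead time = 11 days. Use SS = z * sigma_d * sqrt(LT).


Formula: SS = z * sigma_d * sqrt(LT)
sqrt(LT) = sqrt(11) = 3.3166
SS = 1.28 * 17.7 * 3.3166
SS = 75.1 units

75.1 units


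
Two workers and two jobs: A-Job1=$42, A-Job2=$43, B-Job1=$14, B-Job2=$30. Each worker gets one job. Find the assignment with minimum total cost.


Option 1: A->1 + B->2 = $42 + $30 = $72
Option 2: A->2 + B->1 = $43 + $14 = $57
Min cost = min($72, $57) = $57

$57


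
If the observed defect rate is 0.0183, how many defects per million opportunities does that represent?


DPMO = defect_rate * 1000000 = 0.0183 * 1000000

18300


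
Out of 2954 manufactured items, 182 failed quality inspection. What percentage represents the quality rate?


Formula: Quality Rate = Good Pieces / Total Pieces * 100
Good pieces = 2954 - 182 = 2772
QR = 2772 / 2954 * 100 = 93.8%

93.8%


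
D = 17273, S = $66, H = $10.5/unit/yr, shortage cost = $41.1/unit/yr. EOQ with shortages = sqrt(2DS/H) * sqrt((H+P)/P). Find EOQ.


Formula: EOQ* = sqrt(2DS/H) * sqrt((H+P)/P)
Base EOQ = sqrt(2*17273*66/10.5) = 465.99 units
Correction = sqrt((10.5+41.1)/41.1) = 1.12048
EOQ* = 465.99 * 1.12048 = 522.1 units

522.1 units


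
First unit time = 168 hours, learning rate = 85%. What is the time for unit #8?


Formula: T_n = T_1 * (learning_rate)^(log2(n)) where learning_rate = rate/100
Doublings = log2(8) = 3
T_n = 168 * 0.85^3
T_n = 168 * 0.6141 = 103.2 hours

103.2 hours


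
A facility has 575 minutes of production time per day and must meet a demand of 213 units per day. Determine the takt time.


Formula: Takt Time = Available Production Time / Customer Demand
Takt = 575 min/day / 213 units/day
Takt = 2.7 min/unit

2.7 min/unit


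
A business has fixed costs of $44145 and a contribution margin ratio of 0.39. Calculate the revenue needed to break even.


Formula: BER = Fixed Costs / Contribution Margin Ratio
BER = $44145 / 0.39
BER = $113192.31 (to the nearest cent)

$113192.31


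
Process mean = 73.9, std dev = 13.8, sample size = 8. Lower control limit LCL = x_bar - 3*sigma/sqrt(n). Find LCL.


LCL = 73.9 - 3 * 13.8 / sqrt(8)

59.26


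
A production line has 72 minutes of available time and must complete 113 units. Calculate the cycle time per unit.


Formula: CT = Available Time / Number of Units
CT = 72 min / 113 units
CT = 0.64 min/unit

0.64 min/unit


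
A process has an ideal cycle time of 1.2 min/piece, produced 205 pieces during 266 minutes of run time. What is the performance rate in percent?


Formula: Performance = (Ideal CT * Total Count) / Run Time * 100
Ideal output time = 1.2 * 205 = 246.0 min
Performance = 246.0 / 266 * 100 = 92.5%

92.5%


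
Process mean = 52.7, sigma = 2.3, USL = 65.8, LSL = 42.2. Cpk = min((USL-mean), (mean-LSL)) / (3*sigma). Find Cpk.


Cpu = (65.8 - 52.7) / (3 * 2.3) = 1.9
Cpl = (52.7 - 42.2) / (3 * 2.3) = 1.52
Cpk = min(1.9, 1.52) = 1.52

1.52


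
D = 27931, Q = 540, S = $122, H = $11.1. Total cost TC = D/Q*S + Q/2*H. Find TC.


TC = 27931/540 * 122 + 540/2 * 11.1

$9307.34


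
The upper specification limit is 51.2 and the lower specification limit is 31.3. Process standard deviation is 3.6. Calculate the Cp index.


Cp = (51.2 - 31.3) / (6 * 3.6)

0.92


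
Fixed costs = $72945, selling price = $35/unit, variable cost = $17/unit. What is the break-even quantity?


Formula: BEQ = Fixed Costs / (Price - Variable Cost)
Contribution margin = $35 - $17 = $18/unit
BEQ = ceil($72945 / $18/unit) = ceil(4052.5) = 4053 units

4053 units


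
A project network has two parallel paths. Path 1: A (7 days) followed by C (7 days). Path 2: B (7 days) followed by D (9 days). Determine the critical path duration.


Path 1 = 7 + 7 = 14 days
Path 2 = 7 + 9 = 16 days
Duration = max(14, 16) = 16 days

16 days


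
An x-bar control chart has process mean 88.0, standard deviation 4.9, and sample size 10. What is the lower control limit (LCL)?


LCL = 88.0 - 3 * 4.9 / sqrt(10)

83.35


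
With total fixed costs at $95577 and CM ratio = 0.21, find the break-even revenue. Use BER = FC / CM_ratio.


Formula: BER = Fixed Costs / Contribution Margin Ratio
BER = $95577 / 0.21
BER = $455128.57 (to the nearest cent)

$455128.57


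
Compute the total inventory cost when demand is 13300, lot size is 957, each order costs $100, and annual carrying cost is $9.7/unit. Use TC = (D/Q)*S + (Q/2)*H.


TC = 13300/957 * 100 + 957/2 * 9.7

$6031.21


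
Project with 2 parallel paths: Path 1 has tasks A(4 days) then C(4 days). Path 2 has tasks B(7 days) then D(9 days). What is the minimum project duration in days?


Path 1 = 4 + 4 = 8 days
Path 2 = 7 + 9 = 16 days
Duration = max(8, 16) = 16 days

16 days


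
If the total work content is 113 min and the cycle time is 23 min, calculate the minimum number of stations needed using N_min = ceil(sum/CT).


Formula: N_min = ceil(Sum of Task Times / Cycle Time)
N_min = ceil(113 min / 23 min) = ceil(4.913)
N_min = 5 stations

5


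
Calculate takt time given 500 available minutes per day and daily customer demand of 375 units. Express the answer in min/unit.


Formula: Takt Time = Available Production Time / Customer Demand
Takt = 500 min/day / 375 units/day
Takt = 1.33 min/unit

1.33 min/unit


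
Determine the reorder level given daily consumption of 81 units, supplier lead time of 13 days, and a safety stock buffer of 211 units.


Formula: ROP = (Daily Demand * Lead Time) + Safety Stock
Demand during lead time = 81 * 13 = 1053 units
ROP = 1053 + 211 = 1264 units

1264 units


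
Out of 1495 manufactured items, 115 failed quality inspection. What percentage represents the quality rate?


Formula: Quality Rate = Good Pieces / Total Pieces * 100
Good pieces = 1495 - 115 = 1380
QR = 1380 / 1495 * 100 = 92.3%

92.3%


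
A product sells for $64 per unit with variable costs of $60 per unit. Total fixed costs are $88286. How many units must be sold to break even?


Formula: BEQ = Fixed Costs / (Price - Variable Cost)
Contribution margin = $64 - $60 = $4/unit
BEQ = ceil($88286 / $4/unit) = ceil(22071.5) = 22072 units

22072 units


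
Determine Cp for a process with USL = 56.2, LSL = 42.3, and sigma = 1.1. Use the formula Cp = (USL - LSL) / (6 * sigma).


Cp = (56.2 - 42.3) / (6 * 1.1)

2.11


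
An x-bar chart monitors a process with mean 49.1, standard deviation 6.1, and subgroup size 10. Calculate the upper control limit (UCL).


UCL = 49.1 + 3 * 6.1 / sqrt(10)

54.89


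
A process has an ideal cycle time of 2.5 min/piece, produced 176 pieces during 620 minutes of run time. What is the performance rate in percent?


Formula: Performance = (Ideal CT * Total Count) / Run Time * 100
Ideal output time = 2.5 * 176 = 440.0 min
Performance = 440.0 / 620 * 100 = 71.0%

71.0%


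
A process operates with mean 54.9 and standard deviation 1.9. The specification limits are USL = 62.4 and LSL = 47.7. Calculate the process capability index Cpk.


Cpu = (62.4 - 54.9) / (3 * 1.9) = 1.32
Cpl = (54.9 - 47.7) / (3 * 1.9) = 1.26
Cpk = min(1.32, 1.26) = 1.26

1.26


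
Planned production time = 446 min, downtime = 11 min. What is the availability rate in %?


Formula: Availability = (Planned Time - Downtime) / Planned Time * 100
Uptime = 446 - 11 = 435 min
Availability = 435 / 446 * 100 = 97.5%

97.5%


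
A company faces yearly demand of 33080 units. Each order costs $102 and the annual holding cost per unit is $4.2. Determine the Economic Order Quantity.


Formula: EOQ = sqrt(2 * D * S / H)
Numerator: 2 * 33080 * 102 = 6748320
2DS/H = 6748320 / 4.2 = 1606742.9
EOQ = sqrt(1606742.9) = 1267.6 units

1267.6 units


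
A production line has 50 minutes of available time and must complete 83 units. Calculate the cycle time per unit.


Formula: CT = Available Time / Number of Units
CT = 50 min / 83 units
CT = 0.6 min/unit

0.6 min/unit


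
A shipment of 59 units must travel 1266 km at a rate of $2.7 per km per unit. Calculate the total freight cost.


TC = dist * cost * units = 1266 * 2.7 * 59 = $201673.80

$201673.80


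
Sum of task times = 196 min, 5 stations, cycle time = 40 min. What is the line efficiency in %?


Formula: Efficiency = Sum of Task Times / (N_stations * CT) * 100
Total station capacity = 5 stations * 40 min = 200 min
Efficiency = 196 / 200 * 100 = 98.0%

98.0%


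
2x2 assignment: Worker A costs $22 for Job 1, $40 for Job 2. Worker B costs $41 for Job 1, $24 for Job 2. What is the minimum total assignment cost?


Option 1: A->1 + B->2 = $22 + $24 = $46
Option 2: A->2 + B->1 = $40 + $41 = $81
Min cost = min($46, $81) = $46

$46


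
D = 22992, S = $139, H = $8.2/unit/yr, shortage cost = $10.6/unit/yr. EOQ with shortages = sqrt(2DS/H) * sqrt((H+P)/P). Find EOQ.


Formula: EOQ* = sqrt(2DS/H) * sqrt((H+P)/P)
Base EOQ = sqrt(2*22992*139/8.2) = 882.88 units
Correction = sqrt((8.2+10.6)/10.6) = 1.33176
EOQ* = 882.88 * 1.33176 = 1175.8 units

1175.8 units


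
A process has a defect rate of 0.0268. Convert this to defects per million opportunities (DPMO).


DPMO = defect_rate * 1000000 = 0.0268 * 1000000

26800


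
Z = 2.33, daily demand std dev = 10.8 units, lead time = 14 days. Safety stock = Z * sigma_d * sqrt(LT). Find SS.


Formula: SS = z * sigma_d * sqrt(LT)
sqrt(LT) = sqrt(14) = 3.7417
SS = 2.33 * 10.8 * 3.7417
SS = 94.2 units

94.2 units


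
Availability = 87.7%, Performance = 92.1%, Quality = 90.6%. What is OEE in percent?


Formula: OEE = Availability * Performance * Quality / 10000
A * P = 87.7% * 92.1% / 100 = 80.77%
OEE = 80.77% * 90.6% / 100 = 73.2%

73.2%


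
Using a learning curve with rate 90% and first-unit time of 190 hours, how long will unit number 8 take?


Formula: T_n = T_1 * (learning_rate)^(log2(n)) where learning_rate = rate/100
Doublings = log2(8) = 3
T_n = 190 * 0.9^3
T_n = 190 * 0.729 = 138.5 hours

138.5 hours


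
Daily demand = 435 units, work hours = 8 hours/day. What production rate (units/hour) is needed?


Formula: Production Rate = Daily Demand / Available Hours
Rate = 435 units/day / 8 hours/day
Rate = 54.4 units/hour

54.4 units/hour


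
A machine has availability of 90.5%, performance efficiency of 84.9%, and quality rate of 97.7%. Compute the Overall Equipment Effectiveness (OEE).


Formula: OEE = Availability * Performance * Quality / 10000
A * P = 90.5% * 84.9% / 100 = 76.83%
OEE = 76.83% * 97.7% / 100 = 75.1%

75.1%


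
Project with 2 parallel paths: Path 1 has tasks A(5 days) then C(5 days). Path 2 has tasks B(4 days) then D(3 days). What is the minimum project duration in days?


Path 1 = 5 + 5 = 10 days
Path 2 = 4 + 3 = 7 days
Duration = max(10, 7) = 10 days

10 days


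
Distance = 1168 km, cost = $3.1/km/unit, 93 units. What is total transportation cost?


TC = dist * cost * units = 1168 * 3.1 * 93 = $336734.40

$336734.40


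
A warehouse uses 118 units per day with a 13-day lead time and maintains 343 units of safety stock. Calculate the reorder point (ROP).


Formula: ROP = (Daily Demand * Lead Time) + Safety Stock
Demand during lead time = 118 * 13 = 1534 units
ROP = 1534 + 343 = 1877 units

1877 units


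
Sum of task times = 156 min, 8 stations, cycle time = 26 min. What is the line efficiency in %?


Formula: Efficiency = Sum of Task Times / (N_stations * CT) * 100
Total station capacity = 8 stations * 26 min = 208 min
Efficiency = 156 / 208 * 100 = 75.0%

75.0%


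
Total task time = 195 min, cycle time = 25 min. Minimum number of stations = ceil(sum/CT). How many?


Formula: N_min = ceil(Sum of Task Times / Cycle Time)
N_min = ceil(195 min / 25 min) = ceil(7.8)
N_min = 8 stations

8


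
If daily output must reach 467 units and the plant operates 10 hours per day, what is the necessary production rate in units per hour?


Formula: Production Rate = Daily Demand / Available Hours
Rate = 467 units/day / 10 hours/day
Rate = 46.7 units/hour

46.7 units/hour


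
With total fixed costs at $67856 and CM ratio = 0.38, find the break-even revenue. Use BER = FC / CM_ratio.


Formula: BER = Fixed Costs / Contribution Margin Ratio
BER = $67856 / 0.38
BER = $178568.42 (to the nearest cent)

$178568.42


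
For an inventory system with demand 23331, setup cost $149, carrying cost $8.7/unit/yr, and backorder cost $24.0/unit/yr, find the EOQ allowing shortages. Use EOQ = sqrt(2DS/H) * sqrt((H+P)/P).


Formula: EOQ* = sqrt(2DS/H) * sqrt((H+P)/P)
Base EOQ = sqrt(2*23331*149/8.7) = 893.95 units
Correction = sqrt((8.7+24.0)/24.0) = 1.16726
EOQ* = 893.95 * 1.16726 = 1043.5 units

1043.5 units


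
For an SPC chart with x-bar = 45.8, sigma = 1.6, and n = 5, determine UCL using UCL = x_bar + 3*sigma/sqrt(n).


UCL = 45.8 + 3 * 1.6 / sqrt(5)

47.95


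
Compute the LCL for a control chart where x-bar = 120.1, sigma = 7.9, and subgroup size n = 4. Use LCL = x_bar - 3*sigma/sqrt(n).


LCL = 120.1 - 3 * 7.9 / sqrt(4)

108.25


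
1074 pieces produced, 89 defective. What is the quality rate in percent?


Formula: Quality Rate = Good Pieces / Total Pieces * 100
Good pieces = 1074 - 89 = 985
QR = 985 / 1074 * 100 = 91.7%

91.7%


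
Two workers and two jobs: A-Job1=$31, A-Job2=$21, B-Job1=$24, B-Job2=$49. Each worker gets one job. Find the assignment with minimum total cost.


Option 1: A->1 + B->2 = $31 + $49 = $80
Option 2: A->2 + B->1 = $21 + $24 = $45
Min cost = min($80, $45) = $45

$45


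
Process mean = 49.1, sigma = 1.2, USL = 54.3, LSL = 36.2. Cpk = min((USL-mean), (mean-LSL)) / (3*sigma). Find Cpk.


Cpu = (54.3 - 49.1) / (3 * 1.2) = 1.44
Cpl = (49.1 - 36.2) / (3 * 1.2) = 3.58
Cpk = min(1.44, 3.58) = 1.44

1.44


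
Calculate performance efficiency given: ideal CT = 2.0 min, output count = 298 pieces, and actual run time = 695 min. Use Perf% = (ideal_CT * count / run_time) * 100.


Formula: Performance = (Ideal CT * Total Count) / Run Time * 100
Ideal output time = 2.0 * 298 = 596.0 min
Performance = 596.0 / 695 * 100 = 85.8%

85.8%


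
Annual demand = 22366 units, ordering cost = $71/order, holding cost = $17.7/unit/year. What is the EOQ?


Formula: EOQ = sqrt(2 * D * S / H)
Numerator: 2 * 22366 * 71 = 3175972
2DS/H = 3175972 / 17.7 = 179433.4
EOQ = sqrt(179433.4) = 423.6 units

423.6 units


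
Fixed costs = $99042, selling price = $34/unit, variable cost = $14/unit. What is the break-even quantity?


Formula: BEQ = Fixed Costs / (Price - Variable Cost)
Contribution margin = $34 - $14 = $20/unit
BEQ = ceil($99042 / $20/unit) = ceil(4952.1) = 4953 units

4953 units


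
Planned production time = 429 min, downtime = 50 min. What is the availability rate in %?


Formula: Availability = (Planned Time - Downtime) / Planned Time * 100
Uptime = 429 - 50 = 379 min
Availability = 379 / 429 * 100 = 88.3%

88.3%


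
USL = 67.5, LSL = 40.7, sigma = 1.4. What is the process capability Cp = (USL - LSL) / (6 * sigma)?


Cp = (67.5 - 40.7) / (6 * 1.4)

3.19


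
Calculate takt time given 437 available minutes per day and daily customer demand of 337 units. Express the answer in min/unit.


Formula: Takt Time = Available Production Time / Customer Demand
Takt = 437 min/day / 337 units/day
Takt = 1.3 min/unit

1.3 min/unit


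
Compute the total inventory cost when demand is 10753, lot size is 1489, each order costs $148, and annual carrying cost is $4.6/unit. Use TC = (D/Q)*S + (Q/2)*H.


TC = 10753/1489 * 148 + 1489/2 * 4.6

$4493.50


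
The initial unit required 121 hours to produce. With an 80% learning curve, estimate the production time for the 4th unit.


Formula: T_n = T_1 * (learning_rate)^(log2(n)) where learning_rate = rate/100
Doublings = log2(4) = 2
T_n = 121 * 0.8^2
T_n = 121 * 0.64 = 77.4 hours

77.4 hours


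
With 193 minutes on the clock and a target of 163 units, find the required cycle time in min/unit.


Formula: CT = Available Time / Number of Units
CT = 193 min / 163 units
CT = 1.18 min/unit

1.18 min/unit


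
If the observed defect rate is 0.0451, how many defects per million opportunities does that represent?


DPMO = defect_rate * 1000000 = 0.0451 * 1000000

45100


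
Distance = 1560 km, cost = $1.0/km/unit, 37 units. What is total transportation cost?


TC = dist * cost * units = 1560 * 1.0 * 37 = $57720.00

$57720.00


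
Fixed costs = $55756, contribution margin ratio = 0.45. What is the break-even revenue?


Formula: BER = Fixed Costs / Contribution Margin Ratio
BER = $55756 / 0.45
BER = $123902.22 (to the nearest cent)

$123902.22


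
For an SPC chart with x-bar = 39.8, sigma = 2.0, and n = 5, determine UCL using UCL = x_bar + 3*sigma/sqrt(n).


UCL = 39.8 + 3 * 2.0 / sqrt(5)

42.48


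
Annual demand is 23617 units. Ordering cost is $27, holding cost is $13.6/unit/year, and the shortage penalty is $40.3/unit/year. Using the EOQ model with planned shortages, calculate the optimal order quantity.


Formula: EOQ* = sqrt(2DS/H) * sqrt((H+P)/P)
Base EOQ = sqrt(2*23617*27/13.6) = 306.22 units
Correction = sqrt((13.6+40.3)/40.3) = 1.15649
EOQ* = 306.22 * 1.15649 = 354.1 units

354.1 units


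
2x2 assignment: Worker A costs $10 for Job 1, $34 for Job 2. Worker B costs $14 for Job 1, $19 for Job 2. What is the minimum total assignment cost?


Option 1: A->1 + B->2 = $10 + $19 = $29
Option 2: A->2 + B->1 = $34 + $14 = $48
Min cost = min($29, $48) = $29

$29


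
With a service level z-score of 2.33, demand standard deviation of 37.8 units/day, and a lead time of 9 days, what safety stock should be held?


Formula: SS = z * sigma_d * sqrt(LT)
sqrt(LT) = sqrt(9) = 3.0
SS = 2.33 * 37.8 * 3.0
SS = 264.2 units

264.2 units


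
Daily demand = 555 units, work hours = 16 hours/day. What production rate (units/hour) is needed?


Formula: Production Rate = Daily Demand / Available Hours
Rate = 555 units/day / 16 hours/day
Rate = 34.7 units/hour

34.7 units/hour


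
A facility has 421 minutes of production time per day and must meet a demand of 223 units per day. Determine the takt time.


Formula: Takt Time = Available Production Time / Customer Demand
Takt = 421 min/day / 223 units/day
Takt = 1.89 min/unit

1.89 min/unit


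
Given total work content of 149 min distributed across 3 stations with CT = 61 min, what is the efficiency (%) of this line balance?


Formula: Efficiency = Sum of Task Times / (N_stations * CT) * 100
Total station capacity = 3 stations * 61 min = 183 min
Efficiency = 149 / 183 * 100 = 81.4%

81.4%


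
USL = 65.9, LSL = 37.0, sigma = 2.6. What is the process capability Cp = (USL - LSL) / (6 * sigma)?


Cp = (65.9 - 37.0) / (6 * 2.6)

1.85


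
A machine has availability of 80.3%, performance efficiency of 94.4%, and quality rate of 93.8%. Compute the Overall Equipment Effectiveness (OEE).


Formula: OEE = Availability * Performance * Quality / 10000
A * P = 80.3% * 94.4% / 100 = 75.8%
OEE = 75.8% * 93.8% / 100 = 71.1%

71.1%


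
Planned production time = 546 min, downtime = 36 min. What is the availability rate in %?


Formula: Availability = (Planned Time - Downtime) / Planned Time * 100
Uptime = 546 - 36 = 510 min
Availability = 510 / 546 * 100 = 93.4%

93.4%


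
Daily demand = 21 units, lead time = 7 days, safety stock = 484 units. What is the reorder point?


Formula: ROP = (Daily Demand * Lead Time) + Safety Stock
Demand during lead time = 21 * 7 = 147 units
ROP = 147 + 484 = 631 units

631 units


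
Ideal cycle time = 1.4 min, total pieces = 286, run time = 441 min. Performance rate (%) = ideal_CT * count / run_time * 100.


Formula: Performance = (Ideal CT * Total Count) / Run Time * 100
Ideal output time = 1.4 * 286 = 400.4 min
Performance = 400.4 / 441 * 100 = 90.8%

90.8%


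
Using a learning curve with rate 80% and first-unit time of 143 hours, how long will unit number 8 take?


Formula: T_n = T_1 * (learning_rate)^(log2(n)) where learning_rate = rate/100
Doublings = log2(8) = 3
T_n = 143 * 0.8^3
T_n = 143 * 0.512 = 73.2 hours

73.2 hours


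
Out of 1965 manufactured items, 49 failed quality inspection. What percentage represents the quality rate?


Formula: Quality Rate = Good Pieces / Total Pieces * 100
Good pieces = 1965 - 49 = 1916
QR = 1916 / 1965 * 100 = 97.5%

97.5%
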